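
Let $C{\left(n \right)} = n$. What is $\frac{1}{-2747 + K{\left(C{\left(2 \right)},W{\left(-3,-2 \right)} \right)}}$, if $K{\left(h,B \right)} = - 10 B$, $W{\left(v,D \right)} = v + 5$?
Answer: $- \frac{1}{2767} \approx -0.0003614$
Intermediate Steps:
$W{\left(v,D \right)} = 5 + v$
$\frac{1}{-2747 + K{\left(C{\left(2 \right)},W{\left(-3,-2 \right)} \right)}} = \frac{1}{-2747 - 10 \left(5 - 3\right)} = \frac{1}{-2747 - 20} = \frac{1}{-2767} = - \frac{1}{2767}$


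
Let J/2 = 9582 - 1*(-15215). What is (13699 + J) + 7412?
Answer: 70705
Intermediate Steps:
J = 49594 (J = 2*(9582 - 1*(-15215)) = 2*(9582 + 15215) = 2*24797 = 49594)
(13699 + J) + 7412 = (13699 + 49594) + 7412 = 63293 + 7412 = 70705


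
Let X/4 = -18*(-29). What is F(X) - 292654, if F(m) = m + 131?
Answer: -290435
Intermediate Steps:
X = 2088 (X = 4*(-18*(-29)) = 4*522 = 2088)
F(m) = 131 + m
F(X) - 292654 = (131 + 2088) - 292654 = 2219 - 292654 = -290435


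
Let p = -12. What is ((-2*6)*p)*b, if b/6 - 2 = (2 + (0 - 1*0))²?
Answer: 5184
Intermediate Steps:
b = 36 (b = 12 + 6*(2 + (0 - 1*0))² = 12 + 6*(2 + (0 + 0))² = 12 + 6*(2 + 0)² = 12 + 6*2² = 12 + 6*4 = 12 + 24 = 36)
((-2*6)*p)*b = (-2*6*(-12))*36 = -12*(-12)*36 = 144*36 = 5184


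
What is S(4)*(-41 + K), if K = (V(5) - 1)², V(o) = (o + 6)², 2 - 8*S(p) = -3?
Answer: 71795/8 ≈ 8974.4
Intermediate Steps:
S(p) = 5/8 (S(p) = ¼ - ⅛*(-3) = ¼ + 3/8 = 5/8)
V(o) = (6 + o)²
K = 14400 (K = ((6 + 5)² - 1)² = (11² - 1)² = (121 - 1)² = 120² = 14400)
S(4)*(-41 + K) = 5*(-41 + 14400)/8 = (5/8)*14359 = 71795/8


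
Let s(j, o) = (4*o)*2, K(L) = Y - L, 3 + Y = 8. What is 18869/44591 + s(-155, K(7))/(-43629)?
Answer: 823949057/1945460739 ≈ 0.42352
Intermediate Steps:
Y = 5 (Y = -3 + 8 = 5)
K(L) = 5 - L
s(j, o) = 8*o
18869/44591 + s(-155, K(7))/(-43629) = 18869/44591 + (8*(5 - 1*7))/(-43629) = 18869*(1/44591) + (8*(5 - 7))*(-1/43629) = 18869/44591 + (8*(-2))*(-1/43629) = 18869/44591 - 16*(-1/43629) = 18869/44591 + 16/43629 = 823949057/1945460739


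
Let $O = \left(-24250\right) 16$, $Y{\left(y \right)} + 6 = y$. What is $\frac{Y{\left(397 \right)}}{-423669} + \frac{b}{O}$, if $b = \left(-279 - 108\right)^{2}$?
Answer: $- \frac{63604190461}{164383572000} \approx -0.38693$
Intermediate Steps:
$Y{\left(y \right)} = -6 + y$
$b = 149769$ ($b = \left(-387\right)^{2} = 149769$)
$O = -388000$
$\frac{Y{\left(397 \right)}}{-423669} + \frac{b}{O} = \frac{-6 + 397}{-423669} + \frac{149769}{-388000} = 391 \left(- \frac{1}{423669}\right) + 149769 \left(- \frac{1}{388000}\right) = - \frac{391}{423669} - \frac{149769}{388000} = - \frac{63604190461}{164383572000}$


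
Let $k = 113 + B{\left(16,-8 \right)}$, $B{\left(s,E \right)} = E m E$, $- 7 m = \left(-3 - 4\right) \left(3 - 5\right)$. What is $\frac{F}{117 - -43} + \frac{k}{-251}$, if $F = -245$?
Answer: $- \frac{11819}{8032} \approx -1.4715$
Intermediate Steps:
$m = -2$ ($m = - \frac{\left(-3 - 4\right) \left(3 - 5\right)}{7} = - \frac{\left(-7\right) \left(-2\right)}{7} = \left(- \frac{1}{7}\right) 14 = -2$)
$B{\left(s,E \right)} = - 2 E^{2}$ ($B{\left(s,E \right)} = E \left(-2\right) E = - 2 E E = - 2 E^{2}$)
$k = -15$ ($k = 113 - 2 \left(-8\right)^{2} = 113 - 128 = -15$)
$\frac{F}{117 - -43} + \frac{k}{-251} = - \frac{245}{117 - -43} - \frac{15}{-251} = - \frac{245}{117 + 43} - - \frac{15}{251} = - \frac{245}{160} + \frac{15}{251} = \left(-245\right) \frac{1}{160} + \frac{15}{251} = - \frac{49}{32} + \frac{15}{251} = - \frac{11819}{8032}$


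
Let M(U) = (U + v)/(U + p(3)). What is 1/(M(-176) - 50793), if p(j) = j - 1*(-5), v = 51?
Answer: -168/8533099 ≈ -1.9688e-5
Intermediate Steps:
p(j) = 5 + j (p(j) = j + 5 = 5 + j)
M(U) = (51 + U)/(8 + U) (M(U) = (U + 51)/(U + (5 + 3)) = (51 + U)/(U + 8) = (51 + U)/(8 + U))
1/(M(-176) - 50793) = 1/((51 - 176)/(8 - 176) - 50793) = 1/(-125/(-168) - 50793) = 1/(-1/168*(-125) - 50793) = 1/(125/168 - 50793) = 1/(-8533099/168) = -168/8533099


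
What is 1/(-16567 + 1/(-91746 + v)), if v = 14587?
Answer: -77159/1278293154 ≈ -6.0361e-5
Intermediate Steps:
1/(-16567 + 1/(-91746 + v)) = 1/(-16567 + 1/(-91746 + 14587)) = 1/(-16567 + 1/(-77159)) = 1/(-16567 - 1/77159) = 1/(-1278293154/77159) = -77159/1278293154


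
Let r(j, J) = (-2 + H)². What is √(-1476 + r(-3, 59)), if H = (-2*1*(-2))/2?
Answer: 6*I*√41 ≈ 38.419*I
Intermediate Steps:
H = 2 (H = -2*(-2)*(½) = 4*(½) = 2)
r(j, J) = 0 (r(j, J) = (-2 + 2)² = 0² = 0)
√(-1476 + r(-3, 59)) = √(-1476 + 0) = √(-1476) = 6*I*√41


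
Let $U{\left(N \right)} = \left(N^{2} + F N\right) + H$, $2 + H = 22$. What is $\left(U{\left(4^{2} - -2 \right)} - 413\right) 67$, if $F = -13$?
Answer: $-20301$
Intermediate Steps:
$H = 20$ ($H = -2 + 22 = 20$)
$U{\left(N \right)} = 20 + N^{2} - 13 N$ ($U{\left(N \right)} = \left(N^{2} - 13 N\right) + 20 = 20 + N^{2} - 13 N$)
$\left(U{\left(4^{2} - -2 \right)} - 413\right) 67 = \left(\left(20 + \left(4^{2} - -2\right)^{2} - 13 \left(4^{2} - -2\right)\right) - 413\right) 67 = \left(\left(20 + \left(16 + 2\right)^{2} - 13 \left(16 + 2\right)\right) - 413\right) 67 = \left(\left(20 + 18^{2} - 234\right) - 413\right) 67 = \left(\left(20 + 324 - 234\right) - 413\right) 67 = \left(110 - 413\right) 67 = \left(-303\right) 67 = -20301$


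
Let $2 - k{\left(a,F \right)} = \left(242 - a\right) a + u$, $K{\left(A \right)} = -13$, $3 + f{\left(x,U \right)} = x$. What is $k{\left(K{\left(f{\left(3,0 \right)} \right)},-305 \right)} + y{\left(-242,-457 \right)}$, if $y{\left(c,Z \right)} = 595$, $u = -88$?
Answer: $4000$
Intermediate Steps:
$f{\left(x,U \right)} = -3 + x$
$k{\left(a,F \right)} = 90 - a \left(242 - a\right)$ ($k{\left(a,F \right)} = 2 - \left(\left(242 - a\right) a - 88\right) = 2 - \left(a \left(242 - a\right) - 88\right) = 2 - \left(-88 + a \left(242 - a\right)\right) = 90 - a \left(242 - a\right)$)
$k{\left(K{\left(f{\left(3,0 \right)} \right)},-305 \right)} + y{\left(-242,-457 \right)} = \left(90 + \left(-13\right)^{2} - -3146\right) + 595 = \left(90 + 169 + 3146\right) + 595 = 3405 + 595 = 4000$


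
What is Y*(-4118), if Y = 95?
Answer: -391210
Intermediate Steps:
Y*(-4118) = 95*(-4118) = -391210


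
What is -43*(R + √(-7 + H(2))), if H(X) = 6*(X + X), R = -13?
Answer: 559 - 43*√17 ≈ 381.71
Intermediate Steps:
H(X) = 12*X (H(X) = 6*(2*X) = 12*X)
-43*(R + √(-7 + H(2))) = -43*(-13 + √(-7 + 12*2)) = -43*(-13 + √(-7 + 24)) = -43*(-13 + √17) = 559 - 43*√17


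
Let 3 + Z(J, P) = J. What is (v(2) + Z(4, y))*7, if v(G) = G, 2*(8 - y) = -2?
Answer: 21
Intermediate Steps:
y = 9 (y = 8 - 1/2*(-2) = 8 + 1 = 9)
Z(J, P) = -3 + J
(v(2) + Z(4, y))*7 = (2 + (-3 + 4))*7 = (2 + 1)*7 = 3*7 = 21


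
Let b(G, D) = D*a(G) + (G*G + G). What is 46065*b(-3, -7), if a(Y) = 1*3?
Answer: -690975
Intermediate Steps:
a(Y) = 3
b(G, D) = G + G² + 3*D (b(G, D) = D*3 + (G*G + G) = 3*D + (G² + G) = 3*D + (G + G²) = G + G² + 3*D)
46065*b(-3, -7) = 46065*(-3 + (-3)² + 3*(-7)) = 46065*(-3 + 9 - 21) = 46065*(-15) = -690975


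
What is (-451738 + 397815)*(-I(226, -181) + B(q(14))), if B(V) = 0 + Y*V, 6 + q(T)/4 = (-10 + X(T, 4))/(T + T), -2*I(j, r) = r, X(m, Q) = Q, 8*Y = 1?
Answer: 141332183/28 ≈ 5.0476e+6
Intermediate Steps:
Y = ⅛ (Y = (⅛)*1 = ⅛ ≈ 0.12500)
I(j, r) = -r/2
q(T) = -24 - 12/T (q(T) = -24 + 4*((-10 + 4)/(T + T)) = -24 + 4*(-6*1/(2*T)) = -24 + 4*(-3/T) = -24 - 12/T)
B(V) = V/8 (B(V) = 0 + V/8 = V/8)
(-451738 + 397815)*(-I(226, -181) + B(q(14))) = (-451738 + 397815)*(-(-1)*(-181)/2 + (-24 - 12/14)/8) = -53923*(-1*181/2 + (-24 - 12*1/14)/8) = -53923*(-181/2 + (-24 - 6/7)/8) = -53923*(-181/2 + (⅛)*(-174/7)) = -53923*(-181/2 - 87/28) = -53923*(-2621/28) = 141332183/28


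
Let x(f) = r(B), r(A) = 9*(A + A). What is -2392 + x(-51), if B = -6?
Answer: -2500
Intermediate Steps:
r(A) = 18*A (r(A) = 9*(2*A) = 18*A)
x(f) = -108 (x(f) = 18*(-6) = -108)
-2392 + x(-51) = -2392 - 108 = -2500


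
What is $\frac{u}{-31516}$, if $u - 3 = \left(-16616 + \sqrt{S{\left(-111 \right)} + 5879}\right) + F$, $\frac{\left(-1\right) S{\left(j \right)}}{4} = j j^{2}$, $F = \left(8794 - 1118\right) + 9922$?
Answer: $- \frac{985}{31516} - \frac{\sqrt{5476403}}{31516} \approx -0.10551$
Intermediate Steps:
$F = 17598$ ($F = 7676 + 9922 = 17598$)
$S{\left(j \right)} = - 4 j^{3}$ ($S{\left(j \right)} = - 4 j j^{2} = - 4 j^{3}$)
$u = 985 + \sqrt{5476403}$ ($u = 3 - \left(-982 - \sqrt{- 4 \left(-111\right)^{3} + 5879}\right) = 3 - \left(-982 - \sqrt{\left(-4\right) \left(-1367631\right) + 5879}\right) = 3 - \left(-982 - \sqrt{5470524 + 5879}\right) = 3 + \left(\left(-16616 + \sqrt{5476403}\right) + 17598\right) = 3 + \left(982 + \sqrt{5476403}\right) = 985 + \sqrt{5476403} \approx 3325.2$)
$\frac{u}{-31516} = \frac{985 + \sqrt{5476403}}{-31516} = \left(985 + \sqrt{5476403}\right) \left(- \frac{1}{31516}\right) = - \frac{985}{31516} - \frac{\sqrt{5476403}}{31516}$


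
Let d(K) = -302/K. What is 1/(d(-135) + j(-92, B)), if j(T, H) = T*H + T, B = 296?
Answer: -135/3688438 ≈ -3.6601e-5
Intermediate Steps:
j(T, H) = T + H*T (j(T, H) = H*T + T = T + H*T)
1/(d(-135) + j(-92, B)) = 1/(-302/(-135) - 92*(1 + 296)) = 1/(-302*(-1/135) - 92*297) = 1/(302/135 - 27324) = 1/(-3688438/135) = -135/3688438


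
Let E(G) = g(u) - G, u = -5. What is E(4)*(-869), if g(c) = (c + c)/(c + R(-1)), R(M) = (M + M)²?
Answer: -5214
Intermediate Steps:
R(M) = 4*M² (R(M) = (2*M)² = 4*M²)
g(c) = 2*c/(4 + c) (g(c) = (c + c)/(c + 4*(-1)²) = (2*c)/(c + 4*1) = (2*c)/(c + 4) = (2*c)/(4 + c) = 2*c/(4 + c))
E(G) = 10 - G (E(G) = 2*(-5)/(4 - 5) - G = 2*(-5)/(-1) - G = 2*(-5)*(-1) - G = 10 - G)
E(4)*(-869) = (10 - 1*4)*(-869) = (10 - 4)*(-869) = 6*(-869) = -5214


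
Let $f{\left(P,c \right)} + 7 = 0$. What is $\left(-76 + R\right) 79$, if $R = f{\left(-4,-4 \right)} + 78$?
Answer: $-395$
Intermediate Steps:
$f{\left(P,c \right)} = -7$ ($f{\left(P,c \right)} = -7 + 0 = -7$)
$R = 71$ ($R = -7 + 78 = 71$)
$\left(-76 + R\right) 79 = \left(-76 + 71\right) 79 = \left(-5\right) 79 = -395$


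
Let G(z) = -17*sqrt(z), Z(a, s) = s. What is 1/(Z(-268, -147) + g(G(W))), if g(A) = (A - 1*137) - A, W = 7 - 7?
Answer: -1/284 ≈ -0.0035211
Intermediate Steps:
W = 0
g(A) = -137 (g(A) = (A - 137) - A = (-137 + A) - A = -137)
1/(Z(-268, -147) + g(G(W))) = 1/(-147 - 137) = 1/(-284) = -1/284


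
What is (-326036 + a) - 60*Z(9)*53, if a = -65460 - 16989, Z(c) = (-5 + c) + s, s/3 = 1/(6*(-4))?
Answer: -841615/2 ≈ -4.2081e+5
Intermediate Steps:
s = -⅛ (s = 3/((6*(-4))) = 3/(-24) = 3*(-1/24) = -⅛ ≈ -0.12500)
Z(c) = -41/8 + c (Z(c) = (-5 + c) - ⅛ = -41/8 + c)
a = -82449
(-326036 + a) - 60*Z(9)*53 = (-326036 - 82449) - 60*(-41/8 + 9)*53 = -408485 - 60*31/8*53 = -408485 - 465/2*53 = -408485 - 24645/2 = -841615/2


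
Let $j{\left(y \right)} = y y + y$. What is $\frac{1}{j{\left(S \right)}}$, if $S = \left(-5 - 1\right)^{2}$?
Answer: $\frac{1}{1332} \approx 0.00075075$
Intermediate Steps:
$S = 36$ ($S = \left(-6\right)^{2} = 36$)
$j{\left(y \right)} = y + y^{2}$ ($j{\left(y \right)} = y^{2} + y = y + y^{2}$)
$\frac{1}{j{\left(S \right)}} = \frac{1}{36 \left(1 + 36\right)} = \frac{1}{36 \cdot 37} = \frac{1}{1332}$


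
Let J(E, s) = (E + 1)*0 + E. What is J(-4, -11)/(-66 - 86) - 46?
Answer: -1747/38 ≈ -45.974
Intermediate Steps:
J(E, s) = E (J(E, s) = (1 + E)*0 + E = 0 + E = E)
J(-4, -11)/(-66 - 86) - 46 = -4/(-66 - 86) - 46 = -4/(-152) - 46 = -1/152*(-4) - 46 = 1/38 - 46 = -1747/38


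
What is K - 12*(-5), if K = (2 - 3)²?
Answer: 61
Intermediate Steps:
K = 1 (K = (-1)² = 1)
K - 12*(-5) = 1 - 12*(-5) = 1 + 60 = 61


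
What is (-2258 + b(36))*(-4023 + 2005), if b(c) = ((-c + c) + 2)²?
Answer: 4548572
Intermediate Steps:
b(c) = 4 (b(c) = (0 + 2)² = 2² = 4)
(-2258 + b(36))*(-4023 + 2005) = (-2258 + 4)*(-4023 + 2005) = -2254*(-2018) = 4548572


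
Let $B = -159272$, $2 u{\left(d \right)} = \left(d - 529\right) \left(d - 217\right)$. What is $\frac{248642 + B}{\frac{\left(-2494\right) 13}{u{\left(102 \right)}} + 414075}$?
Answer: $\frac{4388513850}{20333088031} \approx 0.21583$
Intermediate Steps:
$u{\left(d \right)} = \frac{\left(-529 + d\right) \left(-217 + d\right)}{2}$ ($u{\left(d \right)} = \frac{\left(d - 529\right) \left(d - 217\right)}{2} = \frac{\left(-529 + d\right) \left(-217 + d\right)}{2}$)
$\frac{248642 + B}{\frac{\left(-2494\right) 13}{u{\left(102 \right)}} + 414075} = \frac{248642 - 159272}{\frac{\left(-2494\right) 13}{\frac{114793}{2} + \frac{102^{2}}{2} - 38046} + 414075} = \frac{89370}{- \frac{32422}{\frac{114793}{2} + \frac{1}{2} \cdot 10404 - 38046} + 414075} = \frac{89370}{- \frac{32422}{\frac{114793}{2} + 5202 - 38046} + 414075} = \frac{89370}{- \frac{32422}{\frac{49105}{2}} + 414075} = \frac{89370}{\left(-32422\right) \frac{2}{49105} + 414075} = \frac{89370}{- \frac{64844}{49105} + 414075} = \frac{89370}{\frac{20333088031}{49105}} = 89370 \cdot \frac{49105}{20333088031} = \frac{4388513850}{20333088031}$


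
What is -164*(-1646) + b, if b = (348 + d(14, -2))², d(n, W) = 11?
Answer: 398825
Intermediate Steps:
b = 128881 (b = (348 + 11)² = 359² = 128881)
-164*(-1646) + b = -164*(-1646) + 128881 = 269944 + 128881 = 398825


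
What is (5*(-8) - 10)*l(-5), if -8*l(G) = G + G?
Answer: -125/2 ≈ -62.500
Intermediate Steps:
l(G) = -G/4 (l(G) = -(G + G)/8 = -G/4)
(5*(-8) - 10)*l(-5) = (5*(-8) - 10)*(-¼*(-5)) = (-40 - 10)*(5/4) = -50*5/4 = -125/2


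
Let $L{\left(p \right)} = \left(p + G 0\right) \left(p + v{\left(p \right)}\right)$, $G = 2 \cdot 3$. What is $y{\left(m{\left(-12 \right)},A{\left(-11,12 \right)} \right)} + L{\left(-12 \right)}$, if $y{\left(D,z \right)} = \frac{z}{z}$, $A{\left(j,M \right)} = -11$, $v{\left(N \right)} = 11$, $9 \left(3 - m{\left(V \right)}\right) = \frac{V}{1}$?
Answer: $13$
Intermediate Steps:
$m{\left(V \right)} = 3 - \frac{V}{9}$ ($m{\left(V \right)} = 3 - \frac{V 1^{-1}}{9} = 3 - \frac{V 1}{9} = 3 - \frac{V}{9}$)
$G = 6$
$y{\left(D,z \right)} = 1$
$L{\left(p \right)} = p \left(11 + p\right)$ ($L{\left(p \right)} = \left(p + 6 \cdot 0\right) \left(p + 11\right) = \left(p + 0\right) \left(11 + p\right) = p \left(11 + p\right)$)
$y{\left(m{\left(-12 \right)},A{\left(-11,12 \right)} \right)} + L{\left(-12 \right)} = 1 - 12 \left(11 - 12\right) = 1 - -12 = 1 + 12 = 13$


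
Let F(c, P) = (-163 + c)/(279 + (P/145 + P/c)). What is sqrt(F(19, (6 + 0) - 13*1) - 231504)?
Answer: 8*I*sqrt(2130751820430834)/767497 ≈ 481.15*I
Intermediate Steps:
F(c, P) = (-163 + c)/(279 + P/145 + P/c) (F(c, P) = (-163 + c)/(279 + (P*(1/145) + P/c)) = (-163 + c)/(279 + (P/145 + P/c)) = (-163 + c)/(279 + P/145 + P/c))
sqrt(F(19, (6 + 0) - 13*1) - 231504) = sqrt(145*19*(-163 + 19)/(145*((6 + 0) - 13*1) + 40455*19 + ((6 + 0) - 13*1)*19) - 231504) = sqrt(145*19*(-144)/(145*(6 - 13) + 768645 + (6 - 13)*19) - 231504) = sqrt(145*19*(-144)/(145*(-7) + 768645 - 7*19) - 231504) = sqrt(145*19*(-144)/(-1015 + 768645 - 133) - 231504) = sqrt(145*19*(-144)/767497 - 231504) = sqrt(145*19*(1/767497)*(-144) - 231504) = sqrt(-396720/767497 - 231504) = sqrt(-177679022208/767497) = 8*I*sqrt(2130751820430834)/767497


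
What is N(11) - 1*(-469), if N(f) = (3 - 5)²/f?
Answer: 5163/11 ≈ 469.36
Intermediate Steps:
N(f) = 4/f (N(f) = (-2)²/f = 4/f)
N(11) - 1*(-469) = 4/11 - 1*(-469) = 4*(1/11) + 469 = 4/11 + 469 = 5163/11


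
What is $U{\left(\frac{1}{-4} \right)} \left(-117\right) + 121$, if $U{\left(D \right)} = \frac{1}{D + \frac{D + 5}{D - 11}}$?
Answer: $\frac{35701}{121} \approx 295.05$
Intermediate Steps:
$U{\left(D \right)} = \frac{1}{D + \frac{5 + D}{-11 + D}}$
$U{\left(\frac{1}{-4} \right)} \left(-117\right) + 121 = \frac{-11 + \frac{1}{-4}}{5 + \left(\frac{1}{-4}\right)^{2} - \frac{10}{-4}} \left(-117\right) + 121 = \frac{-11 - \frac{1}{4}}{5 + \left(- \frac{1}{4}\right)^{2} - - \frac{5}{2}} \left(-117\right) + 121 = \frac{1}{5 + \frac{1}{16} + \frac{5}{2}} \left(- \frac{45}{4}\right) \left(-117\right) + 121 = \frac{1}{\frac{121}{16}} \left(- \frac{45}{4}\right) \left(-117\right) + 121 = \frac{16}{121} \left(- \frac{45}{4}\right) \left(-117\right) + 121 = \left(- \frac{180}{121}\right) \left(-117\right) + 121 = \frac{21060}{121} + 121 = \frac{35701}{121}$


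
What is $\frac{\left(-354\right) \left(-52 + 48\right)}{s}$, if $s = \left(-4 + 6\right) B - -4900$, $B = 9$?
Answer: $\frac{708}{2459} \approx 0.28792$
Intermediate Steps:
$s = 4918$ ($s = \left(-4 + 6\right) 9 - -4900 = 2 \cdot 9 + 4900 = 18 + 4900 = 4918$)
$\frac{\left(-354\right) \left(-52 + 48\right)}{s} = \frac{\left(-354\right) \left(-52 + 48\right)}{4918} = \left(-354\right) \left(-4\right) \frac{1}{4918} = 1416 \cdot \frac{1}{4918} = \frac{708}{2459}$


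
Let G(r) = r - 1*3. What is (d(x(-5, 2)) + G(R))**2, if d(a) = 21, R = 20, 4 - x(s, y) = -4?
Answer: 1444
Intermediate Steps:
x(s, y) = 8 (x(s, y) = 4 - 1*(-4) = 4 + 4 = 8)
G(r) = -3 + r (G(r) = r - 3 = -3 + r)
(d(x(-5, 2)) + G(R))**2 = (21 + (-3 + 20))**2 = (21 + 17)**2 = 38**2 = 1444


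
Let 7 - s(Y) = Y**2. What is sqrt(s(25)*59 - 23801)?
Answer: I*sqrt(60263) ≈ 245.49*I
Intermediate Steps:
s(Y) = 7 - Y**2
sqrt(s(25)*59 - 23801) = sqrt((7 - 1*25**2)*59 - 23801) = sqrt((7 - 1*625)*59 - 23801) = sqrt((7 - 625)*59 - 23801) = sqrt(-618*59 - 23801) = sqrt(-36462 - 23801) = sqrt(-60263) = I*sqrt(60263)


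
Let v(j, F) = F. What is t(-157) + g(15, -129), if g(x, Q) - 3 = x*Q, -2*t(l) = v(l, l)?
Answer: -3707/2 ≈ -1853.5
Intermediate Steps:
t(l) = -l/2
g(x, Q) = 3 + Q*x (g(x, Q) = 3 + x*Q = 3 + Q*x)
t(-157) + g(15, -129) = -½*(-157) + (3 - 129*15) = 157/2 + (3 - 1935) = 157/2 - 1932 = -3707/2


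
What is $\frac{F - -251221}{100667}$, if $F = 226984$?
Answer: $\frac{68315}{14381} \approx 4.7504$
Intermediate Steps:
$\frac{F - -251221}{100667} = \frac{226984 - -251221}{100667} = \left(226984 + 251221\right) \frac{1}{100667} = 478205 \cdot \frac{1}{100667} = \frac{68315}{14381}$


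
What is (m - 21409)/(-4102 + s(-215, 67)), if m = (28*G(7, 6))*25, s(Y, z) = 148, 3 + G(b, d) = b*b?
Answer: -3597/1318 ≈ -2.7291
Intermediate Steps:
G(b, d) = -3 + b² (G(b, d) = -3 + b*b = -3 + b²)
m = 32200 (m = (28*(-3 + 7²))*25 = (28*(-3 + 49))*25 = (28*46)*25 = 1288*25 = 32200)
(m - 21409)/(-4102 + s(-215, 67)) = (32200 - 21409)/(-4102 + 148) = 10791/(-3954) = 10791*(-1/3954) = -3597/1318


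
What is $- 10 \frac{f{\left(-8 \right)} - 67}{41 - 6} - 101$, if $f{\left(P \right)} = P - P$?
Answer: $- \frac{573}{7} \approx -81.857$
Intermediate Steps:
$f{\left(P \right)} = 0$
$- 10 \frac{f{\left(-8 \right)} - 67}{41 - 6} - 101 = - 10 \frac{0 - 67}{41 - 6} - 101 = - 10 \left(- \frac{67}{41 - 6}\right) - 101 = - 10 \left(- \frac{67}{35}\right) - 101 = - 10 \left(\left(-67\right) \frac{1}{35}\right) - 101 = \left(-10\right) \left(- \frac{67}{35}\right) - 101 = \frac{134}{7} - 101 = - \frac{573}{7}$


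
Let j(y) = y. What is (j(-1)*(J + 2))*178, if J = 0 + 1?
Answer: -534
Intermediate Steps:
J = 1
(j(-1)*(J + 2))*178 = -(1 + 2)*178 = -1*3*178 = -3*178 = -534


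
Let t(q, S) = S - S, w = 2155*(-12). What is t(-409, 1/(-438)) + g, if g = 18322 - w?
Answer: 44182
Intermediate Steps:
w = -25860
t(q, S) = 0
g = 44182 (g = 18322 - 1*(-25860) = 18322 + 25860 = 44182)
t(-409, 1/(-438)) + g = 0 + 44182 = 44182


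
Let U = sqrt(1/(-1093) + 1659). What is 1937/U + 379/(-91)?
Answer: -379/91 + 1937*sqrt(1981921598)/1813286 ≈ 43.391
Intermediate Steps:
U = sqrt(1981921598)/1093 (U = sqrt(-1/1093 + 1659) = sqrt(1813286/1093) = sqrt(1981921598)/1093 ≈ 40.731)
1937/U + 379/(-91) = 1937/((sqrt(1981921598)/1093)) + 379/(-91) = 1937*(sqrt(1981921598)/1813286) + 379*(-1/91) = 1937*sqrt(1981921598)/1813286 - 379/91 = -379/91 + 1937*sqrt(1981921598)/1813286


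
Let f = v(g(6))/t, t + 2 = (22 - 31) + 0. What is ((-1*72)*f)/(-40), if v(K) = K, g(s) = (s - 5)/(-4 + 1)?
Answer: 3/55 ≈ 0.054545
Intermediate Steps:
g(s) = 5/3 - s/3 (g(s) = (-5 + s)/(-3) = (-5 + s)*(-1/3) = 5/3 - s/3)
t = -11 (t = -2 + ((22 - 31) + 0) = -2 + (-9 + 0) = -2 - 9 = -11)
f = 1/33 (f = (5/3 - 1/3*6)/(-11) = (5/3 - 2)*(-1/11) = -1/3*(-1/11) = 1/33 ≈ 0.030303)
((-1*72)*f)/(-40) = (-1*72*(1/33))/(-40) = -72*1/33*(-1/40) = -24/11*(-1/40) = 3/55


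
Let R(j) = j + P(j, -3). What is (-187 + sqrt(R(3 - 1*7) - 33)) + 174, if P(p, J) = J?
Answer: -13 + 2*I*sqrt(10) ≈ -13.0 + 6.3246*I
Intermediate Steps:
R(j) = -3 + j (R(j) = j - 3 = -3 + j)
(-187 + sqrt(R(3 - 1*7) - 33)) + 174 = (-187 + sqrt((-3 + (3 - 1*7)) - 33)) + 174 = (-187 + sqrt((-3 + (3 - 7)) - 33)) + 174 = (-187 + sqrt((-3 - 4) - 33)) + 174 = (-187 + sqrt(-7 - 33)) + 174 = (-187 + sqrt(-40)) + 174 = (-187 + 2*I*sqrt(10)) + 174 = -13 + 2*I*sqrt(10)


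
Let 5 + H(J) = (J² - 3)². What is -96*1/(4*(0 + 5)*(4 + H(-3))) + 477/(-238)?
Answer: -12741/5950 ≈ -2.1413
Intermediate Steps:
H(J) = -5 + (-3 + J²)² (H(J) = -5 + (J² - 3)² = -5 + (-3 + J²)²)
-96*1/(4*(0 + 5)*(4 + H(-3))) + 477/(-238) = -96*1/(4*(0 + 5)*(4 + (-5 + (-3 + (-3)²)²))) + 477/(-238) = -96*1/(20*(4 + (-5 + (-3 + 9)²))) + 477*(-1/238) = -96*1/(20*(4 + (-5 + 6²))) - 477/238 = -96*1/(20*(4 + (-5 + 36))) - 477/238 = -96*1/(20*(4 + 31)) - 477/238 = -96/(((5*35)*(-4))*(-1)) - 477/238 = -96/((175*(-4))*(-1)) - 477/238 = -96/((-700*(-1))) - 477/238 = -96/700 - 477/238 = -96*1/700 - 477/238 = -24/175 - 477/238 = -12741/5950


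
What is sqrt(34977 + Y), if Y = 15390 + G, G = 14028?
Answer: 9*sqrt(795) ≈ 253.76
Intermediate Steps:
Y = 29418 (Y = 15390 + 14028 = 29418)
sqrt(34977 + Y) = sqrt(34977 + 29418) = sqrt(64395) = 9*sqrt(795)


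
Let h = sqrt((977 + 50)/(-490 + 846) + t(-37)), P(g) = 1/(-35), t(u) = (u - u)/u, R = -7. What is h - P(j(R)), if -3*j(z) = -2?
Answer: 1/35 + sqrt(91403)/178 ≈ 1.7271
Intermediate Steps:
j(z) = 2/3 (j(z) = -1/3*(-2) = 2/3)
t(u) = 0 (t(u) = 0/u = 0)
P(g) = -1/35
h = sqrt(91403)/178 (h = sqrt((977 + 50)/(-490 + 846) + 0) = sqrt(1027/356 + 0) = sqrt(1027/356) = sqrt(91403)/178 ≈ 1.6985)
h - P(j(R)) = sqrt(91403)/178 - 1*(-1/35) = sqrt(91403)/178 + 1/35 = 1/35 + sqrt(91403)/178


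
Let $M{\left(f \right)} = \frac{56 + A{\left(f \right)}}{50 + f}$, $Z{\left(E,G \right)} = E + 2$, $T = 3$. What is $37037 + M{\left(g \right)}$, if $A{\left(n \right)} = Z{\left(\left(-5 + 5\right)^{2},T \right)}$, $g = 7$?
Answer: $\frac{2111167}{57} \approx 37038.0$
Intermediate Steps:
$Z{\left(E,G \right)} = 2 + E$
$A{\left(n \right)} = 2$ ($A{\left(n \right)} = 2 + \left(-5 + 5\right)^{2} = 2 + 0^{2} = 2 + 0 = 2$)
$M{\left(f \right)} = \frac{58}{50 + f}$ ($M{\left(f \right)} = \frac{56 + 2}{50 + f} = \frac{58}{50 + f}$)
$37037 + M{\left(g \right)} = 37037 + \frac{58}{50 + 7} = 37037 + \frac{58}{57} = \frac{2111167}{57}$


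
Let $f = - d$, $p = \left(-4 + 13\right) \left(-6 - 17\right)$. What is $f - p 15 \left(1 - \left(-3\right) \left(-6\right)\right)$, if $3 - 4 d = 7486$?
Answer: $- \frac{203657}{4} \approx -50914.0$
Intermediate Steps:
$d = - \frac{7483}{4}$ ($d = \frac{3}{4} - \frac{3743}{2} = - \frac{7483}{4} \approx -1870.8$)
$p = -207$ ($p = 9 \left(-23\right) = -207$)
$f = \frac{7483}{4}$ ($f = \left(-1\right) \left(- \frac{7483}{4}\right) = \frac{7483}{4} \approx 1870.8$)
$f - p 15 \left(1 - \left(-3\right) \left(-6\right)\right) = \frac{7483}{4} - \left(-207\right) 15 \left(1 - \left(-3\right) \left(-6\right)\right) = \frac{7483}{4} - - 3105 \left(1 - 18\right) = \frac{7483}{4} - \left(-3105\right) \left(-17\right) = \frac{7483}{4} - 52785 = - \frac{203657}{4}$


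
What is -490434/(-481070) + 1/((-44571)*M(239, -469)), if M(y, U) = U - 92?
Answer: 6131487275362/6014416757085 ≈ 1.0195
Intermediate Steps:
M(y, U) = -92 + U
-490434/(-481070) + 1/((-44571)*M(239, -469)) = -490434/(-481070) + 1/((-44571)*(-92 - 469)) = -490434*(-1/481070) - 1/44571/(-561) = 245217/240535 - 1/44571*(-1/561) = 245217/240535 + 1/25004331 = 6131487275362/6014416757085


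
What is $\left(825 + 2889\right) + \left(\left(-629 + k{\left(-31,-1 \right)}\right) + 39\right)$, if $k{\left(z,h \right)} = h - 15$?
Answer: $3108$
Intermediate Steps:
$k{\left(z,h \right)} = -15 + h$
$\left(825 + 2889\right) + \left(\left(-629 + k{\left(-31,-1 \right)}\right) + 39\right) = \left(825 + 2889\right) + \left(\left(-629 - 16\right) + 39\right) = 3714 + \left(\left(-629 - 16\right) + 39\right) = 3714 + \left(-645 + 39\right) = 3714 - 606 = 3108$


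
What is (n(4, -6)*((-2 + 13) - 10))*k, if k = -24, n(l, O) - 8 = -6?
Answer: -48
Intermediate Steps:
n(l, O) = 2 (n(l, O) = 8 - 6 = 2)
(n(4, -6)*((-2 + 13) - 10))*k = (2*((-2 + 13) - 10))*(-24) = (2*(11 - 10))*(-24) = (2*1)*(-24) = 2*(-24) = -48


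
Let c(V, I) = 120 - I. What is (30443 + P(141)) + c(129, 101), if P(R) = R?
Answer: 30603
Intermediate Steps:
(30443 + P(141)) + c(129, 101) = (30443 + 141) + (120 - 1*101) = 30584 + (120 - 101) = 30584 + 19 = 30603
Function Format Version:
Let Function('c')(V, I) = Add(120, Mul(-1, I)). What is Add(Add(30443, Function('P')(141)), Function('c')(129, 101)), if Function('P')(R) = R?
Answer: 30603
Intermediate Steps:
Add(Add(30443, Function('P')(141)), Function('c')(129, 101)) = Add(Add(30443, 141), Add(120, Mul(-1, 101))) = Add(30584, Add(120, -101)) = Add(30584, 19) = 30603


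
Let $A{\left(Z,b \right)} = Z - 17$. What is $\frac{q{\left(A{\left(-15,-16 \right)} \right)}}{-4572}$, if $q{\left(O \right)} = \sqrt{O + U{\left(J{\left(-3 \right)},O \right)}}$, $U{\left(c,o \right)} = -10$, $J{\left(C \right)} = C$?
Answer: $- \frac{i \sqrt{42}}{4572} \approx - 0.0014175 i$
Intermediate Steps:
$A{\left(Z,b \right)} = -17 + Z$
$q{\left(O \right)} = \sqrt{-10 + O}$ ($q{\left(O \right)} = \sqrt{O - 10} = \sqrt{-10 + O}$)
$\frac{q{\left(A{\left(-15,-16 \right)} \right)}}{-4572} = \frac{\sqrt{-10 - 32}}{-4572} = \sqrt{-10 - 32} \left(- \frac{1}{4572}\right) = \sqrt{-42} \left(- \frac{1}{4572}\right) = i \sqrt{42} \left(- \frac{1}{4572}\right) = - \frac{i \sqrt{42}}{4572}$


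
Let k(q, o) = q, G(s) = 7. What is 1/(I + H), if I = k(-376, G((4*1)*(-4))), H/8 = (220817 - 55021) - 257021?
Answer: -1/730176 ≈ -1.3695e-6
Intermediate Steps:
H = -729800 (H = 8*((220817 - 55021) - 257021) = 8*(165796 - 257021) = 8*(-91225) = -729800)
I = -376
1/(I + H) = 1/(-376 - 729800) = 1/(-730176) = -1/730176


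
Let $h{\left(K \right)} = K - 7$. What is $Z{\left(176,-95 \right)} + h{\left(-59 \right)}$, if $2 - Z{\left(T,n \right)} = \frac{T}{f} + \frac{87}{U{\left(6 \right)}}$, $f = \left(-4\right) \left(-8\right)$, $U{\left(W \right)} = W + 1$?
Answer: $- \frac{1147}{14} \approx -81.929$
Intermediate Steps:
$U{\left(W \right)} = 1 + W$
$f = 32$
$h{\left(K \right)} = -7 + K$
$Z{\left(T,n \right)} = - \frac{73}{7} - \frac{T}{32}$ ($Z{\left(T,n \right)} = 2 - \left(\frac{T}{32} + \frac{87}{1 + 6}\right) = 2 - \left(T \frac{1}{32} + \frac{87}{7}\right) = 2 - \left(\frac{T}{32} + 87 \cdot \frac{1}{7}\right) = 2 - \left(\frac{T}{32} + \frac{87}{7}\right) = 2 - \left(\frac{87}{7} + \frac{T}{32}\right) = - \frac{73}{7} - \frac{T}{32}$)
$Z{\left(176,-95 \right)} + h{\left(-59 \right)} = \left(- \frac{73}{7} - \frac{11}{2}\right) - 66 = - \frac{223}{14} - 66 = - \frac{1147}{14}$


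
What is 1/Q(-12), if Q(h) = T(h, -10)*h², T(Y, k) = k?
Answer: -1/1440 ≈ -0.00069444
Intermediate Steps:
Q(h) = -10*h²
1/Q(-12) = 1/(-10*(-12)²) = 1/(-10*144) = 1/(-1440) = -1/1440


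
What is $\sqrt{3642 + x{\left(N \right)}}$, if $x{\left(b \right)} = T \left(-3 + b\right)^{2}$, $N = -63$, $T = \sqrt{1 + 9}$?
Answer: $\sqrt{3642 + 4356 \sqrt{10}} \approx 131.97$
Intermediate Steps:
$T = \sqrt{10} \approx 3.1623$
$x{\left(b \right)} = \sqrt{10} \left(-3 + b\right)^{2}$
$\sqrt{3642 + x{\left(N \right)}} = \sqrt{3642 + \sqrt{10} \left(-3 - 63\right)^{2}} = \sqrt{3642 + \sqrt{10} \left(-66\right)^{2}} = \sqrt{3642 + \sqrt{10} \cdot 4356} = \sqrt{3642 + 4356 \sqrt{10}}$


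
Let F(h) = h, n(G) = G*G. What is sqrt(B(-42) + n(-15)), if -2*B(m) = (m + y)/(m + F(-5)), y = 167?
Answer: 5*sqrt(79994)/94 ≈ 15.044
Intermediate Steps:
n(G) = G**2
B(m) = -(167 + m)/(2*(-5 + m)) (B(m) = -(m + 167)/(2*(m - 5)) = -(167 + m)/(2*(-5 + m)))
sqrt(B(-42) + n(-15)) = sqrt((-167 - 1*(-42))/(2*(-5 - 42)) + (-15)**2) = sqrt((1/2)*(-167 + 42)/(-47) + 225) = sqrt((1/2)*(-1/47)*(-125) + 225) = sqrt(125/94 + 225) = sqrt(21275/94) = 5*sqrt(79994)/94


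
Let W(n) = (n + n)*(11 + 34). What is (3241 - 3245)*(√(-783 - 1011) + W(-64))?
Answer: 23040 - 4*I*√1794 ≈ 23040.0 - 169.42*I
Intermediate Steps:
W(n) = 90*n (W(n) = (2*n)*45 = 90*n)
(3241 - 3245)*(√(-783 - 1011) + W(-64)) = (3241 - 3245)*(√(-783 - 1011) + 90*(-64)) = -4*(√(-1794) - 5760) = -4*(I*√1794 - 5760) = -4*(-5760 + I*√1794) = 23040 - 4*I*√1794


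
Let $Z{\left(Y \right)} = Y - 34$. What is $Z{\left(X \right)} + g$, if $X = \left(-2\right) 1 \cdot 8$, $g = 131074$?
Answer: $131024$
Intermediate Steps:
$X = -16$ ($X = \left(-2\right) 8 = -16$)
$Z{\left(Y \right)} = -34 + Y$
$Z{\left(X \right)} + g = \left(-34 - 16\right) + 131074 = -50 + 131074 = 131024$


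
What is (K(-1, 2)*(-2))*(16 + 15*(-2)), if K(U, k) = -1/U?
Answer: 28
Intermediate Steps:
(K(-1, 2)*(-2))*(16 + 15*(-2)) = (-1/(-1)*(-2))*(16 + 15*(-2)) = (-1*(-1)*(-2))*(16 - 30) = (1*(-2))*(-14) = -2*(-14) = 28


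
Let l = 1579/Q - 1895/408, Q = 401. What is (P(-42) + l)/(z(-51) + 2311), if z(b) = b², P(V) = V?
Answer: -6987199/803642496 ≈ -0.0086944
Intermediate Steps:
l = -115663/163608 (l = 1579/401 - 1895/408 = -115663/163608 ≈ -0.70695)
(P(-42) + l)/(z(-51) + 2311) = (-42 - 115663/163608)/((-51)² + 2311) = -6987199/(163608*(2601 + 2311)) = -6987199/163608/4912 = -6987199/163608*1/4912 = -6987199/803642496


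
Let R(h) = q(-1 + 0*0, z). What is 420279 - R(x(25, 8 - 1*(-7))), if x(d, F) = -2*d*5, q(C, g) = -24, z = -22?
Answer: 420303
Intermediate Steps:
x(d, F) = -10*d
R(h) = -24
420279 - R(x(25, 8 - 1*(-7))) = 420279 - 1*(-24) = 420279 + 24 = 420303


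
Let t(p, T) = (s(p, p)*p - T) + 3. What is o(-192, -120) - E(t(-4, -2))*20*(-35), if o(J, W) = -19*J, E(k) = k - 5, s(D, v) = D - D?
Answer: 3648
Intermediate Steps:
s(D, v) = 0
t(p, T) = 3 - T (t(p, T) = (0*p - T) + 3 = (0 - T) + 3 = -T + 3 = 3 - T)
E(k) = -5 + k
o(-192, -120) - E(t(-4, -2))*20*(-35) = -19*(-192) - (-5 + (3 - 1*(-2)))*20*(-35) = 3648 - (-5 + (3 + 2))*20*(-35) = 3648 - (-5 + 5)*20*(-35) = 3648 - 0*20*(-35) = 3648 - 0*(-35) = 3648 - 1*0 = 3648 + 0 = 3648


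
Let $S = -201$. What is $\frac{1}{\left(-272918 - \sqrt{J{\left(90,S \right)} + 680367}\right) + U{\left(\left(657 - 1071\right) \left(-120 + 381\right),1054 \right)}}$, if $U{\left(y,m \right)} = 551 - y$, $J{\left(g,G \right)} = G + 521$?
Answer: $- \frac{164313}{26998081282} + \frac{\sqrt{680687}}{26998081282} \approx -6.0555 \cdot 10^{-6}$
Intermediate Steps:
$J{\left(g,G \right)} = 521 + G$
$\frac{1}{\left(-272918 - \sqrt{J{\left(90,S \right)} + 680367}\right) + U{\left(\left(657 - 1071\right) \left(-120 + 381\right),1054 \right)}} = \frac{1}{\left(-272918 - \sqrt{\left(521 - 201\right) + 680367}\right) - \left(-551 + \left(657 - 1071\right) \left(-120 + 381\right)\right)} = \frac{1}{\left(-272918 - \sqrt{320 + 680367}\right) - \left(-551 - 108054\right)} = \frac{1}{\left(-272918 - \sqrt{680687}\right) + \left(551 - -108054\right)} = \frac{1}{\left(-272918 - \sqrt{680687}\right) + \left(551 + 108054\right)} = \frac{1}{\left(-272918 - \sqrt{680687}\right) + 108605} = \frac{1}{-164313 - \sqrt{680687}}$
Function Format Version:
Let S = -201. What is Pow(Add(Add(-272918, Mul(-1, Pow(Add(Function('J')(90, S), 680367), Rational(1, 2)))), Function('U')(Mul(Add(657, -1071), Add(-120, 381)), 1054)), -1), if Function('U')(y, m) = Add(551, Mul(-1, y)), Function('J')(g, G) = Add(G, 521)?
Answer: Add(Rational(-164313, 26998081282), Mul(Rational(1, 26998081282), Pow(680687, Rational(1, 2)))) ≈ -6.0555e-6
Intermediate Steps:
Function('J')(g, G) = Add(521, G)
Pow(Add(Add(-272918, Mul(-1, Pow(Add(Function('J')(90, S), 680367), Rational(1, 2)))), Function('U')(Mul(Add(657, -1071), Add(-120, 381)), 1054)), -1) = Pow(Add(Add(-272918, Mul(-1, Pow(Add(Add(521, -201), 680367), Rational(1, 2)))), Add(551, Mul(-1, Mul(Add(657, -1071), Add(-120, 381))))), -1) = Pow(Add(Add(-272918, Mul(-1, Pow(Add(320, 680367), Rational(1, 2)))), Add(551, Mul(-1, Mul(-414, 261)))), -1) = Pow(Add(Add(-272918, Mul(-1, Pow(680687, Rational(1, 2)))), Add(551, Mul(-1, -108054))), -1) = Pow(Add(Add(-272918, Mul(-1, Pow(680687, Rational(1, 2)))), Add(551, 108054)), -1) = Pow(Add(Add(-272918, Mul(-1, Pow(680687, Rational(1, 2)))), 108605), -1) = Pow(Add(-164313, Mul(-1, Pow(680687, Rational(1, 2)))), -1)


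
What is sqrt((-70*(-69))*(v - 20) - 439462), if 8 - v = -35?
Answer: 2*I*sqrt(82093) ≈ 573.04*I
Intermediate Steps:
v = 43 (v = 8 - 1*(-35) = 8 + 35 = 43)
sqrt((-70*(-69))*(v - 20) - 439462) = sqrt((-70*(-69))*(43 - 20) - 439462) = sqrt(4830*23 - 439462) = sqrt(111090 - 439462) = sqrt(-328372) = 2*I*sqrt(82093)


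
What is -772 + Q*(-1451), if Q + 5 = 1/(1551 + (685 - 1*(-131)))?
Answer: 15343810/2367 ≈ 6482.4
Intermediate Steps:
Q = -11834/2367 (Q = -5 + 1/(1551 + (685 - 1*(-131))) = -5 + 1/(1551 + (685 + 131)) = -5 + 1/(1551 + 816) = -5 + 1/2367 = -11834/2367 ≈ -4.9996)
-772 + Q*(-1451) = -772 - 11834/2367*(-1451) = -772 + 17171134/2367 = 15343810/2367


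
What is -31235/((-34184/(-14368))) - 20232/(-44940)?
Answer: -210080030422/16002385 ≈ -13128.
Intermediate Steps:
-31235/((-34184/(-14368))) - 20232/(-44940) = -31235/((-34184*(-1/14368))) - 20232*(-1/44940) = -31235/4273/1796 + 1686/3745 = -31235*1796/4273 + 1686/3745 = -56098060/4273 + 1686/3745 = -210080030422/16002385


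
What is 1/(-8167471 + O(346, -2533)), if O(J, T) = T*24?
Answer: -1/8228263 ≈ -1.2153e-7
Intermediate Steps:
O(J, T) = 24*T
1/(-8167471 + O(346, -2533)) = 1/(-8167471 + 24*(-2533)) = 1/(-8167471 - 60792) = 1/(-8228263) = -1/8228263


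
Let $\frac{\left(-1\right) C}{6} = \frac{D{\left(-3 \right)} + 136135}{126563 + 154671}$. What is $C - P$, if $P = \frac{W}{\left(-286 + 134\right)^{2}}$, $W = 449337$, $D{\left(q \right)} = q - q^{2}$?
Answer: $- \frac{72619378305}{3248815168} \approx -22.353$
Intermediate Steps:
$C = - \frac{408369}{140617}$ ($C = - 6 \frac{- 3 \left(1 - -3\right) + 136135}{126563 + 154671} = - 6 \frac{- 3 \left(1 + 3\right) + 136135}{281234} = - 6 \left(\left(-3\right) 4 + 136135\right) \frac{1}{281234} = - 6 \left(-12 + 136135\right) \frac{1}{281234} = - 6 \cdot 136123 \cdot \frac{1}{281234} = \left(-6\right) \frac{136123}{281234} = - \frac{408369}{140617} \approx -2.9041$)
$P = \frac{449337}{23104}$ ($P = \frac{449337}{\left(-286 + 134\right)^{2}} = \frac{449337}{\left(-152\right)^{2}} = \frac{449337}{23104} \approx 19.448$)
$C - P = - \frac{408369}{140617} - \frac{449337}{23104} = - \frac{72619378305}{3248815168}$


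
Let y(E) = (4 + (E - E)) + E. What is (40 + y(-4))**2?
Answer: 1600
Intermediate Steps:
y(E) = 4 + E (y(E) = (4 + 0) + E = 4 + E)
(40 + y(-4))**2 = (40 + (4 - 4))**2 = (40 + 0)**2 = 40**2 = 1600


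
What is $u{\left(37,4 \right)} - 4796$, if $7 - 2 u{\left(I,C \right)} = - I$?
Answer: $-4774$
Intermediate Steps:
$u{\left(I,C \right)} = \frac{7}{2} + \frac{I}{2}$ ($u{\left(I,C \right)} = \frac{7}{2} - \frac{\left(-1\right) I}{2} = \frac{7}{2} + \frac{I}{2}$)
$u{\left(37,4 \right)} - 4796 = \left(\frac{7}{2} + \frac{1}{2} \cdot 37\right) - 4796 = \left(\frac{7}{2} + \frac{37}{2}\right) - 4796 = 22 - 4796 = -4774$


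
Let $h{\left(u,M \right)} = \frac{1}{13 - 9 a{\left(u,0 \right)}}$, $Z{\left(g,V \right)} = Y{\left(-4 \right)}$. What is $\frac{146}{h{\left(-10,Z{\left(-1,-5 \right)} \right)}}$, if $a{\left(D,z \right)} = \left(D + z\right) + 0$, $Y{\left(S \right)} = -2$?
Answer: $15038$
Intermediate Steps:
$a{\left(D,z \right)} = D + z$
$Z{\left(g,V \right)} = -2$
$h{\left(u,M \right)} = \frac{1}{13 - 9 u}$ ($h{\left(u,M \right)} = \frac{1}{13 - 9 \left(u + 0\right)} = \frac{1}{13 - 9 u}$)
$\frac{146}{h{\left(-10,Z{\left(-1,-5 \right)} \right)}} = \frac{146}{\left(-1\right) \frac{1}{-13 + 9 \left(-10\right)}} = \frac{146}{\left(-1\right) \frac{1}{-13 - 90}} = \frac{146}{\left(-1\right) \frac{1}{-103}} = \frac{146}{\left(-1\right) \left(- \frac{1}{103}\right)} = 146 \frac{1}{\frac{1}{103}} = 146 \cdot 103 = 15038$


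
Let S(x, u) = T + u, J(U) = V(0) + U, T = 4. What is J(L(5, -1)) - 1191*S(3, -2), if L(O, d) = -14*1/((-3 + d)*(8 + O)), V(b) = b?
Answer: -61925/26 ≈ -2381.7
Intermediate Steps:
L(O, d) = -14/((-3 + d)*(8 + O)) (L(O, d) = -14*1/((-3 + d)*(8 + O)) = -14/((-3 + d)*(8 + O)))
J(U) = U (J(U) = 0 + U = U)
S(x, u) = 4 + u
J(L(5, -1)) - 1191*S(3, -2) = -14/(-24 - 3*5 + 8*(-1) + 5*(-1)) - 1191*(4 - 2) = -14/(-24 - 15 - 8 - 5) - 1191*2 = -14/(-52) - 1*2382 = -14*(-1/52) - 2382 = 7/26 - 2382 = -61925/26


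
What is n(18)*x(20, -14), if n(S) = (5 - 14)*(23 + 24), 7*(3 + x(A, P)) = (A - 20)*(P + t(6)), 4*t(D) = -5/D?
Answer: 1269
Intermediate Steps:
t(D) = -5/(4*D) (t(D) = (-5/D)/4 = -5/(4*D))
x(A, P) = -3 + (-20 + A)*(-5/24 + P)/7 (x(A, P) = -3 + ((A - 20)*(P - 5/4/6))/7 = -3 + ((-20 + A)*(P - 5/4*⅙))/7 = -3 + ((-20 + A)*(P - 5/24))/7 = -3 + ((-20 + A)*(-5/24 + P))/7 = -3 + (-20 + A)*(-5/24 + P)/7)
n(S) = -423 (n(S) = -9*47 = -423)
n(18)*x(20, -14) = -423*(-101/42 - 20/7*(-14) - 5/168*20 + (⅐)*20*(-14)) = -423*(-101/42 + 40 - 25/42 - 40) = -423*(-3) = 1269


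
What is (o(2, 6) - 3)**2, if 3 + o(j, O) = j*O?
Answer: 36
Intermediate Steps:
o(j, O) = -3 + O*j (o(j, O) = -3 + j*O = -3 + O*j)
(o(2, 6) - 3)**2 = ((-3 + 6*2) - 3)**2 = ((-3 + 12) - 3)**2 = (9 - 3)**2 = 6**2 = 36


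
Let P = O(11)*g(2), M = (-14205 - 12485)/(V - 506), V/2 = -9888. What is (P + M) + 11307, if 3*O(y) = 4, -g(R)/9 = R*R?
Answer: 114190864/10141 ≈ 11260.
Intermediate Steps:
V = -19776 (V = 2*(-9888) = -19776)
g(R) = -9*R**2 (g(R) = -9*R*R = -9*R**2)
O(y) = 4/3 (O(y) = (1/3)*4 = 4/3)
M = 13345/10141 (M = (-14205 - 12485)/(-19776 - 506) = -26690/(-20282) = -26690*(-1/20282) = 13345/10141 ≈ 1.3159)
P = -48 (P = 4*(-9*2**2)/3 = 4*(-9*4)/3 = (4/3)*(-36) = -48)
(P + M) + 11307 = (-48 + 13345/10141) + 11307 = -473423/10141 + 11307 = 114190864/10141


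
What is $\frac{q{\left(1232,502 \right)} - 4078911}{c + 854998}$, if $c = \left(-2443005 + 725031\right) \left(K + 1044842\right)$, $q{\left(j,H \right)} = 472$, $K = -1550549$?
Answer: $- \frac{4078439}{868792332616} \approx -4.6944 \cdot 10^{-6}$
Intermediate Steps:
$c = 868791477618$ ($c = \left(-2443005 + 725031\right) \left(-1550549 + 1044842\right) = \left(-1717974\right) \left(-505707\right) = 868791477618$)
$\frac{q{\left(1232,502 \right)} - 4078911}{c + 854998} = \frac{472 - 4078911}{868791477618 + 854998} = - \frac{4078439}{868792332616}$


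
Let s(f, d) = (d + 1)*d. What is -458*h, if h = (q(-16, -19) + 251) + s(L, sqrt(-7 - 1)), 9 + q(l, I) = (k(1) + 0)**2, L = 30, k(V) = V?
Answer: -107630 - 916*I*sqrt(2) ≈ -1.0763e+5 - 1295.4*I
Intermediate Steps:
s(f, d) = d*(1 + d) (s(f, d) = (1 + d)*d = d*(1 + d))
q(l, I) = -8 (q(l, I) = -9 + (1 + 0)**2 = -9 + 1**2 = -9 + 1 = -8)
h = 243 + 2*I*sqrt(2)*(1 + 2*I*sqrt(2)) (h = (-8 + 251) + sqrt(-7 - 1)*(1 + sqrt(-7 - 1)) = 243 + sqrt(-8)*(1 + sqrt(-8)) = 243 + (2*I*sqrt(2))*(1 + 2*I*sqrt(2)) = 243 + 2*I*sqrt(2)*(1 + 2*I*sqrt(2)) ≈ 235.0 + 2.8284*I)
-458*h = -458*(235 + 2*I*sqrt(2)) = -107630 - 916*I*sqrt(2)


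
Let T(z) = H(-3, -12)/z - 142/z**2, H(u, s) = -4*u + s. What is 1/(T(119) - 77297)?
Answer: -14161/1094602959 ≈ -1.2937e-5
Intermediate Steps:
H(u, s) = s - 4*u
T(z) = -142/z**2 (T(z) = (-12 - 4*(-3))/z - 142/z**2 = (-12 + 12)/z - 142/z**2 = 0/z - 142/z**2 = 0 - 142/z**2 = -142/z**2)
1/(T(119) - 77297) = 1/(-142/119**2 - 77297) = 1/(-142*1/14161 - 77297) = 1/(-142/14161 - 77297) = 1/(-1094602959/14161) = -14161/1094602959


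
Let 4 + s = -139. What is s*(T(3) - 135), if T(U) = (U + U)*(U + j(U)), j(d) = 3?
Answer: 14157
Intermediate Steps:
s = -143 (s = -4 - 139 = -143)
T(U) = 2*U*(3 + U) (T(U) = (U + U)*(U + 3) = (2*U)*(3 + U) = 2*U*(3 + U))
s*(T(3) - 135) = -143*(2*3*(3 + 3) - 135) = -143*(2*3*6 - 135) = -143*(36 - 135) = -143*(-99) = 14157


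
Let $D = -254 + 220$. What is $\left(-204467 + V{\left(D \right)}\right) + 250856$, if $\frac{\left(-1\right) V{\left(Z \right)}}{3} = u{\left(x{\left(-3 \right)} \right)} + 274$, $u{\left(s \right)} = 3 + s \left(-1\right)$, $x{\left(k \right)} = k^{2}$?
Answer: $45585$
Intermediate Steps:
$D = -34$
$u{\left(s \right)} = 3 - s$
$V{\left(Z \right)} = -804$ ($V{\left(Z \right)} = - 3 \left(\left(3 - \left(-3\right)^{2}\right) + 274\right) = - 3 \left(\left(3 - 9\right) + 274\right) = - 3 \left(-6 + 274\right) = \left(-3\right) 268 = -804$)
$\left(-204467 + V{\left(D \right)}\right) + 250856 = \left(-204467 - 804\right) + 250856 = -205271 + 250856 = 45585$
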